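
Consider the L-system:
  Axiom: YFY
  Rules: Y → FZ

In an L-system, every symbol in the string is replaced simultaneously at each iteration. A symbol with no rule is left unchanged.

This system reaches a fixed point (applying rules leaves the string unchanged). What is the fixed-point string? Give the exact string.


Step 0: YFY
Step 1: FZFFZ
Step 2: FZFFZ  (unchanged — fixed point at step 1)

Answer: FZFFZ


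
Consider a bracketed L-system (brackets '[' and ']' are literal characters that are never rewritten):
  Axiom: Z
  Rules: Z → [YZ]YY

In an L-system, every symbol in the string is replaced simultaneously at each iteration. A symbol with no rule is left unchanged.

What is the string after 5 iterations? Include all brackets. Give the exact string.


Answer: [Y[Y[Y[Y[YZ]YY]YY]YY]YY]YY

Derivation:
Step 0: Z
Step 1: [YZ]YY
Step 2: [Y[YZ]YY]YY
Step 3: [Y[Y[YZ]YY]YY]YY
Step 4: [Y[Y[Y[YZ]YY]YY]YY]YY
Step 5: [Y[Y[Y[Y[YZ]YY]YY]YY]YY]YY


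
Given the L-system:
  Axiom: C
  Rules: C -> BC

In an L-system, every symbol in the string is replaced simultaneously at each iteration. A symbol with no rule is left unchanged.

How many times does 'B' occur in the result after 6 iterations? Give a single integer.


Step 0: C  (0 'B')
Step 1: BC  (1 'B')
Step 2: BBC  (2 'B')
Step 3: BBBC  (3 'B')
Step 4: BBBBC  (4 'B')
Step 5: BBBBBC  (5 'B')
Step 6: BBBBBBC  (6 'B')

Answer: 6


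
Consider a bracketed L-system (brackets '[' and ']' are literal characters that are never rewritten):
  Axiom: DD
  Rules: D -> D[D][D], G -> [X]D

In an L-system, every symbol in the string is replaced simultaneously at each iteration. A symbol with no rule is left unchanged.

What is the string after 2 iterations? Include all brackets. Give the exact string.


Step 0: DD
Step 1: D[D][D]D[D][D]
Step 2: D[D][D][D[D][D]][D[D][D]]D[D][D][D[D][D]][D[D][D]]

Answer: D[D][D][D[D][D]][D[D][D]]D[D][D][D[D][D]][D[D][D]]


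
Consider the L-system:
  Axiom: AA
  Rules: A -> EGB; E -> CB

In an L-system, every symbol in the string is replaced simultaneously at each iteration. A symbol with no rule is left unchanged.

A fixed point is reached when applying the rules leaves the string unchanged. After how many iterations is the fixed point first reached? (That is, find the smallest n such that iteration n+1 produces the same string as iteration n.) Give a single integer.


Step 0: AA
Step 1: EGBEGB
Step 2: CBGBCBGB
Step 3: CBGBCBGB  (unchanged — fixed point at step 2)

Answer: 2


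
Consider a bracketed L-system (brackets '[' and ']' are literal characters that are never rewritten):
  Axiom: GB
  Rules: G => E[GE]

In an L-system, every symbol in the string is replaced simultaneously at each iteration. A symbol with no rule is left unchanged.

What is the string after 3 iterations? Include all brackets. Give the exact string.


Step 0: GB
Step 1: E[GE]B
Step 2: E[E[GE]E]B
Step 3: E[E[E[GE]E]E]B

Answer: E[E[E[GE]E]E]B


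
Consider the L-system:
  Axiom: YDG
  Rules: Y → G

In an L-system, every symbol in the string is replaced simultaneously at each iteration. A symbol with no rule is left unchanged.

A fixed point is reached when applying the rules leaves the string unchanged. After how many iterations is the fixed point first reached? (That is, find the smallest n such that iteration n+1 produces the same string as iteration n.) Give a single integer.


Answer: 1

Derivation:
Step 0: YDG
Step 1: GDG
Step 2: GDG  (unchanged — fixed point at step 1)


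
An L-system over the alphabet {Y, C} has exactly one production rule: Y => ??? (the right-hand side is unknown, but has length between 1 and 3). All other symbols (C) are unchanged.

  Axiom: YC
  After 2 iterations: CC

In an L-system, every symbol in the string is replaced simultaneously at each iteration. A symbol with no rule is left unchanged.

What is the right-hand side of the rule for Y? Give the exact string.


Answer: C

Derivation:
Trying Y => C:
  Step 0: YC
  Step 1: CC
  Step 2: CC
Matches the given result.


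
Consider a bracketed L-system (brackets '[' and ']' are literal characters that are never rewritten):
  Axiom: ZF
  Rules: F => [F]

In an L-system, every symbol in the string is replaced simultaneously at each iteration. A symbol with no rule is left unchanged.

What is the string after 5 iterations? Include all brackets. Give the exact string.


Step 0: ZF
Step 1: Z[F]
Step 2: Z[[F]]
Step 3: Z[[[F]]]
Step 4: Z[[[[F]]]]
Step 5: Z[[[[[F]]]]]

Answer: Z[[[[[F]]]]]


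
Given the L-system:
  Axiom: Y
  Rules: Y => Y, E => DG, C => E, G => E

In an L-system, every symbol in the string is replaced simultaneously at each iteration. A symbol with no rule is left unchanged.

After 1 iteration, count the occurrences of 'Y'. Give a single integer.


Answer: 1

Derivation:
Step 0: Y  (1 'Y')
Step 1: Y  (1 'Y')


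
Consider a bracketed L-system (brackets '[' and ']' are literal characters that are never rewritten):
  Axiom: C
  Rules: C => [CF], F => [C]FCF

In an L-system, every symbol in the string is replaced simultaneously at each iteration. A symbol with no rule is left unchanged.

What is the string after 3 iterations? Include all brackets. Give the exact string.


Answer: [[[CF][C]FCF][[CF]][C]FCF[CF][C]FCF]

Derivation:
Step 0: C
Step 1: [CF]
Step 2: [[CF][C]FCF]
Step 3: [[[CF][C]FCF][[CF]][C]FCF[CF][C]FCF]


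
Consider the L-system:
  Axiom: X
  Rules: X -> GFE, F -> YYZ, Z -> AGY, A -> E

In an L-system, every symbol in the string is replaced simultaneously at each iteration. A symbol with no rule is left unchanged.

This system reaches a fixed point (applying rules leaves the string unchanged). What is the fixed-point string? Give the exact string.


Answer: GYYEGYE

Derivation:
Step 0: X
Step 1: GFE
Step 2: GYYZE
Step 3: GYYAGYE
Step 4: GYYEGYE
Step 5: GYYEGYE  (unchanged — fixed point at step 4)


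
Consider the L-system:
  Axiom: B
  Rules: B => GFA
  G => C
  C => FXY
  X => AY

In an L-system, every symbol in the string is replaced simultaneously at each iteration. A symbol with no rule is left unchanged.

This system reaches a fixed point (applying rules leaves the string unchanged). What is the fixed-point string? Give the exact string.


Step 0: B
Step 1: GFA
Step 2: CFA
Step 3: FXYFA
Step 4: FAYYFA
Step 5: FAYYFA  (unchanged — fixed point at step 4)

Answer: FAYYFA


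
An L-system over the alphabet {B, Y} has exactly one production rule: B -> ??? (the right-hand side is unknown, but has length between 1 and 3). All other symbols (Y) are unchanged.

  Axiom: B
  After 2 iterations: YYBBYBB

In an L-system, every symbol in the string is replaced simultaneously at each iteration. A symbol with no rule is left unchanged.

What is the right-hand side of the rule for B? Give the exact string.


Trying B -> YBB:
  Step 0: B
  Step 1: YBB
  Step 2: YYBBYBB
Matches the given result.

Answer: YBB


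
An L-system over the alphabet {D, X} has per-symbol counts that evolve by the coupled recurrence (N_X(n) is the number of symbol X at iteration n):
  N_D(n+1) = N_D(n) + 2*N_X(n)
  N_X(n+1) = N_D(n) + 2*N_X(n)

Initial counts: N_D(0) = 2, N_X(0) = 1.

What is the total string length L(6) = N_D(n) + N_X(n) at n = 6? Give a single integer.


Answer: 1944

Derivation:
Step 0: N_D=2, N_X=1, L=3
Step 1: N_D=4, N_X=4, L=8
Step 2: N_D=12, N_X=12, L=24
Step 3: N_D=36, N_X=36, L=72
Step 4: N_D=108, N_X=108, L=216
Step 5: N_D=324, N_X=324, L=648
Step 6: N_D=972, N_X=972, L=1944


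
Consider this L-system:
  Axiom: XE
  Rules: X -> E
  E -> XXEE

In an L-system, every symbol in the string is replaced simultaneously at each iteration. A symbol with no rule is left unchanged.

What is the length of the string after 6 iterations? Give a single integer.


Step 0: length = 2
Step 1: length = 5
Step 2: length = 14
Step 3: length = 38
Step 4: length = 104
Step 5: length = 284
Step 6: length = 776

Answer: 776


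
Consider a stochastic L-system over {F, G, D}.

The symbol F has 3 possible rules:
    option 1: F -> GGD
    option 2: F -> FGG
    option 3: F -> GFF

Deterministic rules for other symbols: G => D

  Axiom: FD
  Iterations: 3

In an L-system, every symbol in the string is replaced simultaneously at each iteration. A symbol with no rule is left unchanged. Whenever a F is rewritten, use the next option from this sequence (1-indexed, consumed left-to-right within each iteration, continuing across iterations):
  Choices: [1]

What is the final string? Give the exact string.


Step 0: FD
Step 1: GGDD  (used choices [1])
Step 2: DDDD  (used choices [])
Step 3: DDDD  (used choices [])

Answer: DDDD


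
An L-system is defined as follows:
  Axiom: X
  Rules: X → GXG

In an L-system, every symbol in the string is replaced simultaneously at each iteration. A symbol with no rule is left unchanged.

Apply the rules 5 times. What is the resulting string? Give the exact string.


Answer: GGGGGXGGGGG

Derivation:
Step 0: X
Step 1: GXG
Step 2: GGXGG
Step 3: GGGXGGG
Step 4: GGGGXGGGG
Step 5: GGGGGXGGGGG


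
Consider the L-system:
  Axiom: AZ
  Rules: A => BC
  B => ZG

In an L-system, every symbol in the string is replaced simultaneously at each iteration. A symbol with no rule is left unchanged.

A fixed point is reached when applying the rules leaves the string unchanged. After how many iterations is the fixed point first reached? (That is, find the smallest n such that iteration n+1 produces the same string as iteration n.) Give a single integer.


Step 0: AZ
Step 1: BCZ
Step 2: ZGCZ
Step 3: ZGCZ  (unchanged — fixed point at step 2)

Answer: 2


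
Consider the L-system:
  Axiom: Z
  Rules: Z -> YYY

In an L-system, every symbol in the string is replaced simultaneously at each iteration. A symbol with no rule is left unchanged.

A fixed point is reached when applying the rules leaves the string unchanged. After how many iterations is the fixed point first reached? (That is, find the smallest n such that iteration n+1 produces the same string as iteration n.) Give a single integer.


Step 0: Z
Step 1: YYY
Step 2: YYY  (unchanged — fixed point at step 1)

Answer: 1


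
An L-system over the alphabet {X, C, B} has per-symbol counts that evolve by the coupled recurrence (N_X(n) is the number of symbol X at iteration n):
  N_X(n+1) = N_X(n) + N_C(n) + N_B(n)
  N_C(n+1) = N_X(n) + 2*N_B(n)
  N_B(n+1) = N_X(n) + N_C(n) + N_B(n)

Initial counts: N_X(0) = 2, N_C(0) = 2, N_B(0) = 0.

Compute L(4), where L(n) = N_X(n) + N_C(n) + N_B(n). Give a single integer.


Step 0: N_X=2, N_C=2, N_B=0, L=4
Step 1: N_X=4, N_C=2, N_B=4, L=10
Step 2: N_X=10, N_C=12, N_B=10, L=32
Step 3: N_X=32, N_C=30, N_B=32, L=94
Step 4: N_X=94, N_C=96, N_B=94, L=284

Answer: 284


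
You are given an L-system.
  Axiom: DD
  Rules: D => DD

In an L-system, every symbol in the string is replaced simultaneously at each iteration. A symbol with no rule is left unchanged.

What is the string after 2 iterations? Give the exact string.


Step 0: DD
Step 1: DDDD
Step 2: DDDDDDDD

Answer: DDDDDDDD


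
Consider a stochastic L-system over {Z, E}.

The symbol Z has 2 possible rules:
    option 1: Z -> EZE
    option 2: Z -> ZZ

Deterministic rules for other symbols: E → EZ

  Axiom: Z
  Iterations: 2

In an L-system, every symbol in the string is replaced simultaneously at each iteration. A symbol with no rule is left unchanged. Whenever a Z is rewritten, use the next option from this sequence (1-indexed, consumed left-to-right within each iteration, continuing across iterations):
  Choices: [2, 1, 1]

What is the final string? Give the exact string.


Step 0: Z
Step 1: ZZ  (used choices [2])
Step 2: EZEEZE  (used choices [1, 1])

Answer: EZEEZE


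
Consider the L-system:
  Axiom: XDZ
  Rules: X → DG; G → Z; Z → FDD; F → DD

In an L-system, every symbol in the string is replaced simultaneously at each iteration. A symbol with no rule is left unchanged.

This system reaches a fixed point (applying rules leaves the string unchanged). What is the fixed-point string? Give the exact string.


Step 0: XDZ
Step 1: DGDFDD
Step 2: DZDDDDD
Step 3: DFDDDDDDD
Step 4: DDDDDDDDDD
Step 5: DDDDDDDDDD  (unchanged — fixed point at step 4)

Answer: DDDDDDDDDD


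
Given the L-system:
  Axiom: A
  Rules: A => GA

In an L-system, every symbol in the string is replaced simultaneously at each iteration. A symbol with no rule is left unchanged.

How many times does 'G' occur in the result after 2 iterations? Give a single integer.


Step 0: A  (0 'G')
Step 1: GA  (1 'G')
Step 2: GGA  (2 'G')

Answer: 2


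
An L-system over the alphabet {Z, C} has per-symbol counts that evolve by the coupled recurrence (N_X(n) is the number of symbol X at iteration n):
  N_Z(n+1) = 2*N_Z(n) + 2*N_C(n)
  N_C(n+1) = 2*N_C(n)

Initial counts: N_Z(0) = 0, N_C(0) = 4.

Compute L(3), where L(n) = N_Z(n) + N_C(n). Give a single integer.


Step 0: N_Z=0, N_C=4, L=4
Step 1: N_Z=8, N_C=8, L=16
Step 2: N_Z=32, N_C=16, L=48
Step 3: N_Z=96, N_C=32, L=128

Answer: 128


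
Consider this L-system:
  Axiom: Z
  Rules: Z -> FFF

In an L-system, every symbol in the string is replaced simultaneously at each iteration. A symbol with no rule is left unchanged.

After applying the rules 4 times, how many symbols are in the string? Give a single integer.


Step 0: length = 1
Step 1: length = 3
Step 2: length = 3
Step 3: length = 3
Step 4: length = 3

Answer: 3


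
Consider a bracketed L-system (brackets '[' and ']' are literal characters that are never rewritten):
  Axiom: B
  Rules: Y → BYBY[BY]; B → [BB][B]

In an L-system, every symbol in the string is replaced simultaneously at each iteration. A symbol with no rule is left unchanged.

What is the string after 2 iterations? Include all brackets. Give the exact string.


Step 0: B
Step 1: [BB][B]
Step 2: [[BB][B][BB][B]][[BB][B]]

Answer: [[BB][B][BB][B]][[BB][B]]


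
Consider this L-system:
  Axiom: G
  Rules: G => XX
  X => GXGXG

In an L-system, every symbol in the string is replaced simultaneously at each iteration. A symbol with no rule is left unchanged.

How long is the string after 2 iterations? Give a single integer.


Step 0: length = 1
Step 1: length = 2
Step 2: length = 10

Answer: 10


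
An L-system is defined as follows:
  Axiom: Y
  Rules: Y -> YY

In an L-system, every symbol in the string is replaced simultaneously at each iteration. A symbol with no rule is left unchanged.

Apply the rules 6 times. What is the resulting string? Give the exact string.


Step 0: Y
Step 1: YY
Step 2: YYYY
Step 3: YYYYYYYY
Step 4: YYYYYYYYYYYYYYYY
Step 5: YYYYYYYYYYYYYYYYYYYYYYYYYYYYYYYY
Step 6: YYYYYYYYYYYYYYYYYYYYYYYYYYYYYYYYYYYYYYYYYYYYYYYYYYYYYYYYYYYYYYYY

Answer: YYYYYYYYYYYYYYYYYYYYYYYYYYYYYYYYYYYYYYYYYYYYYYYYYYYYYYYYYYYYYYYY


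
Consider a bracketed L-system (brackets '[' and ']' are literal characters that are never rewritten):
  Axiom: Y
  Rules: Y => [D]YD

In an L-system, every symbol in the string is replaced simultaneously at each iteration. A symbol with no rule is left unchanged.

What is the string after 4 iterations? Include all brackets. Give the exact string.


Step 0: Y
Step 1: [D]YD
Step 2: [D][D]YDD
Step 3: [D][D][D]YDDD
Step 4: [D][D][D][D]YDDDD

Answer: [D][D][D][D]YDDDD


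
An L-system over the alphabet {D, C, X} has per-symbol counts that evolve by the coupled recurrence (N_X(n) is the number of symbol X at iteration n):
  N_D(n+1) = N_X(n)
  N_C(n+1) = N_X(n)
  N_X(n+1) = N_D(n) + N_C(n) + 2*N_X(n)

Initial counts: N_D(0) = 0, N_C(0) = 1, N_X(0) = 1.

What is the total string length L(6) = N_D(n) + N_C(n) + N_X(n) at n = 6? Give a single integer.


Step 0: N_D=0, N_C=1, N_X=1, L=2
Step 1: N_D=1, N_C=1, N_X=3, L=5
Step 2: N_D=3, N_C=3, N_X=8, L=14
Step 3: N_D=8, N_C=8, N_X=22, L=38
Step 4: N_D=22, N_C=22, N_X=60, L=104
Step 5: N_D=60, N_C=60, N_X=164, L=284
Step 6: N_D=164, N_C=164, N_X=448, L=776

Answer: 776


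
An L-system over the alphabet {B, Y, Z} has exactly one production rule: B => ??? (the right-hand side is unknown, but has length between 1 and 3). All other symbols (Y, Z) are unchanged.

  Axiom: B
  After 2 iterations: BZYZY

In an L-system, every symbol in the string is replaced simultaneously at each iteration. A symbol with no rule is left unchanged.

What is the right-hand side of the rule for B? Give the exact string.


Trying B => BZY:
  Step 0: B
  Step 1: BZY
  Step 2: BZYZY
Matches the given result.

Answer: BZY


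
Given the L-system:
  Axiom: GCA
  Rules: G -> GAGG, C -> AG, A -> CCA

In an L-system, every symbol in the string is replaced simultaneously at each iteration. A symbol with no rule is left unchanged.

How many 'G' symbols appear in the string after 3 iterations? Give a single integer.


Answer: 48

Derivation:
Step 0: GCA  (1 'G')
Step 1: GAGGAGCCA  (4 'G')
Step 2: GAGGCCAGAGGGAGGCCAGAGGAGAGCCA  (14 'G')
Step 3: GAGGCCAGAGGGAGGAGAGCCAGAGGCCAGAGGGAGGGAGGCCAGAGGGAGGAGAGCCAGAGGCCAGAGGGAGGCCAGAGGCCAGAGGAGAGCCA  (48 'G')


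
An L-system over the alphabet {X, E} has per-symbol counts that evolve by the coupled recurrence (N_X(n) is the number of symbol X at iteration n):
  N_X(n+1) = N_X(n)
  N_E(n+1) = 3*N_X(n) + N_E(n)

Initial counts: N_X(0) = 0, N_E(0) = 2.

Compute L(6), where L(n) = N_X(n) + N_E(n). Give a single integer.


Answer: 2

Derivation:
Step 0: N_X=0, N_E=2, L=2
Step 1: N_X=0, N_E=2, L=2
Step 2: N_X=0, N_E=2, L=2
Step 3: N_X=0, N_E=2, L=2
Step 4: N_X=0, N_E=2, L=2
Step 5: N_X=0, N_E=2, L=2
Step 6: N_X=0, N_E=2, L=2


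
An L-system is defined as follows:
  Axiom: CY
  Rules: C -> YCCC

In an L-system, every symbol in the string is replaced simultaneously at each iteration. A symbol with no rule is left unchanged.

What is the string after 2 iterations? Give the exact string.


Answer: YYCCCYCCCYCCCY

Derivation:
Step 0: CY
Step 1: YCCCY
Step 2: YYCCCYCCCYCCCY


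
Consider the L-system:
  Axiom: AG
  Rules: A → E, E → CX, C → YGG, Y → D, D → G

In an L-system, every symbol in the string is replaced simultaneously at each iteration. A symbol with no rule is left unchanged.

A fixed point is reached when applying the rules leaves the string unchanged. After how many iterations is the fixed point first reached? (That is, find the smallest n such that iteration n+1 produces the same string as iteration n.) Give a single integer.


Step 0: AG
Step 1: EG
Step 2: CXG
Step 3: YGGXG
Step 4: DGGXG
Step 5: GGGXG
Step 6: GGGXG  (unchanged — fixed point at step 5)

Answer: 5


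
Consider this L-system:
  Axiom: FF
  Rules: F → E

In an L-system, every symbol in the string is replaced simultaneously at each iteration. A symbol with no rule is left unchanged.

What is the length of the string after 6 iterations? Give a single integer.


Step 0: length = 2
Step 1: length = 2
Step 2: length = 2
Step 3: length = 2
Step 4: length = 2
Step 5: length = 2
Step 6: length = 2

Answer: 2


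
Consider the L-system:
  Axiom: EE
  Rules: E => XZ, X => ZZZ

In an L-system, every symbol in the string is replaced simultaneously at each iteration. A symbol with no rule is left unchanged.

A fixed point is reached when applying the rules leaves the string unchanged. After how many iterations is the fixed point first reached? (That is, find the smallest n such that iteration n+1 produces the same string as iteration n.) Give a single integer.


Step 0: EE
Step 1: XZXZ
Step 2: ZZZZZZZZ
Step 3: ZZZZZZZZ  (unchanged — fixed point at step 2)

Answer: 2


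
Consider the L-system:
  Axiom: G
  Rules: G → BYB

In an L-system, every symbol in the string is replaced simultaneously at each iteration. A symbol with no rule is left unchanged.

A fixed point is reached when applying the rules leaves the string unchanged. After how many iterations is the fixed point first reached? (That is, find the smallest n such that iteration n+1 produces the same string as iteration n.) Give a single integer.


Step 0: G
Step 1: BYB
Step 2: BYB  (unchanged — fixed point at step 1)

Answer: 1


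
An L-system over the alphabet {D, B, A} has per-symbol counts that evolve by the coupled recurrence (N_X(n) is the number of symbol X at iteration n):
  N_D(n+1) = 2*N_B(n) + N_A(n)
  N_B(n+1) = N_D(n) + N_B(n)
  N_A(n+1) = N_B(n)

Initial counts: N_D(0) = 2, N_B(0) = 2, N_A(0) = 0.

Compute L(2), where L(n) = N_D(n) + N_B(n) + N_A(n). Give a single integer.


Step 0: N_D=2, N_B=2, N_A=0, L=4
Step 1: N_D=4, N_B=4, N_A=2, L=10
Step 2: N_D=10, N_B=8, N_A=4, L=22

Answer: 22


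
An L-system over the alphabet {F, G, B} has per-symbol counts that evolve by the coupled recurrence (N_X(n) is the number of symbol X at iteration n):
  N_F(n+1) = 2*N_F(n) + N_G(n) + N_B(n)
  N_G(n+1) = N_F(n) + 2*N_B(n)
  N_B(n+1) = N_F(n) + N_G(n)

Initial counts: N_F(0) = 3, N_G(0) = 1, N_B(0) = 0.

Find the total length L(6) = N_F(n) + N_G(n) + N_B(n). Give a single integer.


Step 0: N_F=3, N_G=1, N_B=0, L=4
Step 1: N_F=7, N_G=3, N_B=4, L=14
Step 2: N_F=21, N_G=15, N_B=10, L=46
Step 3: N_F=67, N_G=41, N_B=36, L=144
Step 4: N_F=211, N_G=139, N_B=108, L=458
Step 5: N_F=669, N_G=427, N_B=350, L=1446
Step 6: N_F=2115, N_G=1369, N_B=1096, L=4580

Answer: 4580


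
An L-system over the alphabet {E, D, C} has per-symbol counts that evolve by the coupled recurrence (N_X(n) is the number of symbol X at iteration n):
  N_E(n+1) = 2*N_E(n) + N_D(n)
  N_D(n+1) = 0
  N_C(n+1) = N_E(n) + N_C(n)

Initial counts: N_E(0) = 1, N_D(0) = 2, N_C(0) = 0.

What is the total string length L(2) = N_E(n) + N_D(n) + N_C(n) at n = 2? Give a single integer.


Step 0: N_E=1, N_D=2, N_C=0, L=3
Step 1: N_E=4, N_D=0, N_C=1, L=5
Step 2: N_E=8, N_D=0, N_C=5, L=13

Answer: 13


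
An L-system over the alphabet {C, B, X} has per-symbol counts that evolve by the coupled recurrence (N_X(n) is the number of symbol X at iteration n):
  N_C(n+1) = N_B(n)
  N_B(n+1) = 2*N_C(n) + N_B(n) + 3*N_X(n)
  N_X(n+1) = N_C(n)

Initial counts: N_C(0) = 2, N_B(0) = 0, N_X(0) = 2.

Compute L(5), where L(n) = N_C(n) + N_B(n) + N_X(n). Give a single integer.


Step 0: N_C=2, N_B=0, N_X=2, L=4
Step 1: N_C=0, N_B=10, N_X=2, L=12
Step 2: N_C=10, N_B=16, N_X=0, L=26
Step 3: N_C=16, N_B=36, N_X=10, L=62
Step 4: N_C=36, N_B=98, N_X=16, L=150
Step 5: N_C=98, N_B=218, N_X=36, L=352

Answer: 352


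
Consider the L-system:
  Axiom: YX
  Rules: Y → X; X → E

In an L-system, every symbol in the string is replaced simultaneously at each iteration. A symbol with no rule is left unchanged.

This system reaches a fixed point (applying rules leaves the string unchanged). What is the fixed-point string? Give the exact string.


Answer: EE

Derivation:
Step 0: YX
Step 1: XE
Step 2: EE
Step 3: EE  (unchanged — fixed point at step 2)


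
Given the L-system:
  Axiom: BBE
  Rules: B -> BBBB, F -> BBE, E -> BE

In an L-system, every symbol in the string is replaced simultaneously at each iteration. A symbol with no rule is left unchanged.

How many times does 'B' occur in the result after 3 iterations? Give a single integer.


Answer: 149

Derivation:
Step 0: BBE  (2 'B')
Step 1: BBBBBBBBBE  (9 'B')
Step 2: BBBBBBBBBBBBBBBBBBBBBBBBBBBBBBBBBBBBBE  (37 'B')
Step 3: BBBBBBBBBBBBBBBBBBBBBBBBBBBBBBBBBBBBBBBBBBBBBBBBBBBBBBBBBBBBBBBBBBBBBBBBBBBBBBBBBBBBBBBBBBBBBBBBBBBBBBBBBBBBBBBBBBBBBBBBBBBBBBBBBBBBBBBBBBBBBBBBBBBBBE  (149 'B')


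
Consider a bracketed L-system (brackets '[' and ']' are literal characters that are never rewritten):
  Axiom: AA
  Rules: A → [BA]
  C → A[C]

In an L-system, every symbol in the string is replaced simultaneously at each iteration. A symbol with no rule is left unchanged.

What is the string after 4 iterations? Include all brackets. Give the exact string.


Answer: [B[B[B[BA]]]][B[B[B[BA]]]]

Derivation:
Step 0: AA
Step 1: [BA][BA]
Step 2: [B[BA]][B[BA]]
Step 3: [B[B[BA]]][B[B[BA]]]
Step 4: [B[B[B[BA]]]][B[B[B[BA]]]]


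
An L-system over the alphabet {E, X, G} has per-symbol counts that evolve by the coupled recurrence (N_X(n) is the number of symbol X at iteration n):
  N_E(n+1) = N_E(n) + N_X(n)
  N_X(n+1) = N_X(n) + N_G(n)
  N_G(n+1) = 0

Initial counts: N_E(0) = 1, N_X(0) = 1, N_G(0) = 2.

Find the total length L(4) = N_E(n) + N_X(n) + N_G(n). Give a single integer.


Step 0: N_E=1, N_X=1, N_G=2, L=4
Step 1: N_E=2, N_X=3, N_G=0, L=5
Step 2: N_E=5, N_X=3, N_G=0, L=8
Step 3: N_E=8, N_X=3, N_G=0, L=11
Step 4: N_E=11, N_X=3, N_G=0, L=14

Answer: 14


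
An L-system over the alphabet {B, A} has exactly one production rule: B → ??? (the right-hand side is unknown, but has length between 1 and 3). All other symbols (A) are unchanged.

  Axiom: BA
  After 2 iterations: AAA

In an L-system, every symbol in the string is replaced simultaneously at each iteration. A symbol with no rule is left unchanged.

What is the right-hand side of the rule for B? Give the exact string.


Answer: AA

Derivation:
Trying B → AA:
  Step 0: BA
  Step 1: AAA
  Step 2: AAA
Matches the given result.


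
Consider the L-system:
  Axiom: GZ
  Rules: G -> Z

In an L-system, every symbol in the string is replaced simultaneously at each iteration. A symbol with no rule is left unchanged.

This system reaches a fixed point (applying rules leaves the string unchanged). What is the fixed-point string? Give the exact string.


Answer: ZZ

Derivation:
Step 0: GZ
Step 1: ZZ
Step 2: ZZ  (unchanged — fixed point at step 1)


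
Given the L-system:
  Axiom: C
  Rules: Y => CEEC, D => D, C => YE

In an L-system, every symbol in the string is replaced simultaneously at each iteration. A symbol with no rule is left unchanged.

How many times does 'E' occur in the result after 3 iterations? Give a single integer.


Step 0: C  (0 'E')
Step 1: YE  (1 'E')
Step 2: CEECE  (3 'E')
Step 3: YEEEYEE  (5 'E')

Answer: 5


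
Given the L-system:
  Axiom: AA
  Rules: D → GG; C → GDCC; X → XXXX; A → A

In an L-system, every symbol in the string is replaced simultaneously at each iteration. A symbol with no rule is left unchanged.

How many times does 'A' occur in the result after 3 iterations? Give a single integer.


Answer: 2

Derivation:
Step 0: AA  (2 'A')
Step 1: AA  (2 'A')
Step 2: AA  (2 'A')
Step 3: AA  (2 'A')


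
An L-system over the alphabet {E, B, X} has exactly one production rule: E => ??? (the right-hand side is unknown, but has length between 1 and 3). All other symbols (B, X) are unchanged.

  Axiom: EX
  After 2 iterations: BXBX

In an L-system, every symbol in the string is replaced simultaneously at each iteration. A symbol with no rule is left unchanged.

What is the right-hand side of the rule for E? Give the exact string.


Trying E => BXB:
  Step 0: EX
  Step 1: BXBX
  Step 2: BXBX
Matches the given result.

Answer: BXB


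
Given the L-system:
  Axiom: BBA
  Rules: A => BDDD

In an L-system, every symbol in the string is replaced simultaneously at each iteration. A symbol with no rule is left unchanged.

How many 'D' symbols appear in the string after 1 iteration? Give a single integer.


Step 0: BBA  (0 'D')
Step 1: BBBDDD  (3 'D')

Answer: 3


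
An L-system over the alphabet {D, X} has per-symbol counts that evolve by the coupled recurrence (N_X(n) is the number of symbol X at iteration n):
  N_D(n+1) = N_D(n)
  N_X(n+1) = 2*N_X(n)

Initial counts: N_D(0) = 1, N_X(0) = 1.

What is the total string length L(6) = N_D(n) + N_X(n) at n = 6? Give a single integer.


Step 0: N_D=1, N_X=1, L=2
Step 1: N_D=1, N_X=2, L=3
Step 2: N_D=1, N_X=4, L=5
Step 3: N_D=1, N_X=8, L=9
Step 4: N_D=1, N_X=16, L=17
Step 5: N_D=1, N_X=32, L=33
Step 6: N_D=1, N_X=64, L=65

Answer: 65


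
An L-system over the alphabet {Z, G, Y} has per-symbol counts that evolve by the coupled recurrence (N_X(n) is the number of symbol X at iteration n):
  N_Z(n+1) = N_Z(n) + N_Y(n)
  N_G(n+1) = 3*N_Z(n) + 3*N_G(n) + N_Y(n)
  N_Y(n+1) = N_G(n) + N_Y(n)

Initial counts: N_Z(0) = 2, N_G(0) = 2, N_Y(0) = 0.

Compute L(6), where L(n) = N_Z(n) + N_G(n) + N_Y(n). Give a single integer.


Step 0: N_Z=2, N_G=2, N_Y=0, L=4
Step 1: N_Z=2, N_G=12, N_Y=2, L=16
Step 2: N_Z=4, N_G=44, N_Y=14, L=62
Step 3: N_Z=18, N_G=158, N_Y=58, L=234
Step 4: N_Z=76, N_G=586, N_Y=216, L=878
Step 5: N_Z=292, N_G=2202, N_Y=802, L=3296
Step 6: N_Z=1094, N_G=8284, N_Y=3004, L=12382

Answer: 12382


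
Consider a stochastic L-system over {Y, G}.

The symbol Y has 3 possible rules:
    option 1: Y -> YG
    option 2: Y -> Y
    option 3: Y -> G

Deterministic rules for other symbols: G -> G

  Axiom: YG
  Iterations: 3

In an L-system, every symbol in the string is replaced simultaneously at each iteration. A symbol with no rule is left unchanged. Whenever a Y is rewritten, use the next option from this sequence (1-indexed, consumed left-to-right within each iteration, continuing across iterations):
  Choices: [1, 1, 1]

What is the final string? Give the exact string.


Answer: YGGGG

Derivation:
Step 0: YG
Step 1: YGG  (used choices [1])
Step 2: YGGG  (used choices [1])
Step 3: YGGGG  (used choices [1])


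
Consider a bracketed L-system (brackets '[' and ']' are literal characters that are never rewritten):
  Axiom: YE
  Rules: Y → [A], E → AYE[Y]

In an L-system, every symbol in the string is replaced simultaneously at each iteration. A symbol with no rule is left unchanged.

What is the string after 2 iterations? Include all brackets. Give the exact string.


Answer: [A]A[A]AYE[Y][[A]]

Derivation:
Step 0: YE
Step 1: [A]AYE[Y]
Step 2: [A]A[A]AYE[Y][[A]]


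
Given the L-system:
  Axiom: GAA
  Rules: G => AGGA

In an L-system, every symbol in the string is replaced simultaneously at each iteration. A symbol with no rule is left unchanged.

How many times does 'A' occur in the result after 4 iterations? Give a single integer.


Answer: 32

Derivation:
Step 0: GAA  (2 'A')
Step 1: AGGAAA  (4 'A')
Step 2: AAGGAAGGAAAA  (8 'A')
Step 3: AAAGGAAGGAAAAGGAAGGAAAAA  (16 'A')
Step 4: AAAAGGAAGGAAAAGGAAGGAAAAAAGGAAGGAAAAGGAAGGAAAAAA  (32 'A')


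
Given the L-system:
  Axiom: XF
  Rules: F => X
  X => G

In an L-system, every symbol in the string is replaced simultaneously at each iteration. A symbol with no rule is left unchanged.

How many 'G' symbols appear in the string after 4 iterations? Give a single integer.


Step 0: XF  (0 'G')
Step 1: GX  (1 'G')
Step 2: GG  (2 'G')
Step 3: GG  (2 'G')
Step 4: GG  (2 'G')

Answer: 2


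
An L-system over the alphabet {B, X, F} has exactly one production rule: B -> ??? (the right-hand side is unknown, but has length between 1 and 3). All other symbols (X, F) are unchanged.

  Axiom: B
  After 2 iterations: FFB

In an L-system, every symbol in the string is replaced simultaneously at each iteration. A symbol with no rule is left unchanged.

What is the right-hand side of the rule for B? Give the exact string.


Answer: FB

Derivation:
Trying B -> FB:
  Step 0: B
  Step 1: FB
  Step 2: FFB
Matches the given result.


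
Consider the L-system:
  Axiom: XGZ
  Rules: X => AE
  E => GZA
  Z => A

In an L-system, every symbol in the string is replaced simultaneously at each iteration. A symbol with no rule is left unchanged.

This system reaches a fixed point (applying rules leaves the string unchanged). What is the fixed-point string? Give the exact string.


Answer: AGAAGA

Derivation:
Step 0: XGZ
Step 1: AEGA
Step 2: AGZAGA
Step 3: AGAAGA
Step 4: AGAAGA  (unchanged — fixed point at step 3)


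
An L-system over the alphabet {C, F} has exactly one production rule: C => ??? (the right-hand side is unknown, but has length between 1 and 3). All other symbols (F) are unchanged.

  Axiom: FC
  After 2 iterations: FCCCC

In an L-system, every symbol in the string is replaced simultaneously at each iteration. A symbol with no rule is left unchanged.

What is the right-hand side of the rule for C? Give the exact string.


Answer: CC

Derivation:
Trying C => CC:
  Step 0: FC
  Step 1: FCC
  Step 2: FCCCC
Matches the given result.


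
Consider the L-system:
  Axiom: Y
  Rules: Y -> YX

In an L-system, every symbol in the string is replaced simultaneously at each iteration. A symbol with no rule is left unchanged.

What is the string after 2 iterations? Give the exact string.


Answer: YXX

Derivation:
Step 0: Y
Step 1: YX
Step 2: YXX


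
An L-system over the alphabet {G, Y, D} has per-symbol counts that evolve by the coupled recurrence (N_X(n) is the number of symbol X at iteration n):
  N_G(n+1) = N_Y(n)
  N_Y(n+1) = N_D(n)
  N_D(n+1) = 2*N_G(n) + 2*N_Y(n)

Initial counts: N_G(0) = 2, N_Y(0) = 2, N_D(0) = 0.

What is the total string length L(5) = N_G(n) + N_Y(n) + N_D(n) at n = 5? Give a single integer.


Answer: 80

Derivation:
Step 0: N_G=2, N_Y=2, N_D=0, L=4
Step 1: N_G=2, N_Y=0, N_D=8, L=10
Step 2: N_G=0, N_Y=8, N_D=4, L=12
Step 3: N_G=8, N_Y=4, N_D=16, L=28
Step 4: N_G=4, N_Y=16, N_D=24, L=44
Step 5: N_G=16, N_Y=24, N_D=40, L=80


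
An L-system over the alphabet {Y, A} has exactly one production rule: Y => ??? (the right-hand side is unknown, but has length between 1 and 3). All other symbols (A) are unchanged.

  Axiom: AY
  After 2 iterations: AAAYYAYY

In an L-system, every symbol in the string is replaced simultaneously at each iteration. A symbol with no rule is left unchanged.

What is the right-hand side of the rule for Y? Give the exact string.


Answer: AYY

Derivation:
Trying Y => AYY:
  Step 0: AY
  Step 1: AAYY
  Step 2: AAAYYAYY
Matches the given result.


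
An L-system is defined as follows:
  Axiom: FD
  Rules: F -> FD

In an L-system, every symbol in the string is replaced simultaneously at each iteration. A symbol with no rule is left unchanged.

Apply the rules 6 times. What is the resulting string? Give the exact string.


Answer: FDDDDDDD

Derivation:
Step 0: FD
Step 1: FDD
Step 2: FDDD
Step 3: FDDDD
Step 4: FDDDDD
Step 5: FDDDDDD
Step 6: FDDDDDDD


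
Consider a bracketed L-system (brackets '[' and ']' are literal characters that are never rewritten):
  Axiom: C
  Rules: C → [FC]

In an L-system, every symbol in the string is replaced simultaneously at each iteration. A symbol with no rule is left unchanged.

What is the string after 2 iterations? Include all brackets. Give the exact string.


Step 0: C
Step 1: [FC]
Step 2: [F[FC]]

Answer: [F[FC]]


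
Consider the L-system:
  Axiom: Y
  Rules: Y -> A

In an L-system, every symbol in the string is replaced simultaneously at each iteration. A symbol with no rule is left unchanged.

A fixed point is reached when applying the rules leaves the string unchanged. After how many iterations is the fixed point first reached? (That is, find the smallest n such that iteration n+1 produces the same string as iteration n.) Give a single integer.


Answer: 1

Derivation:
Step 0: Y
Step 1: A
Step 2: A  (unchanged — fixed point at step 1)


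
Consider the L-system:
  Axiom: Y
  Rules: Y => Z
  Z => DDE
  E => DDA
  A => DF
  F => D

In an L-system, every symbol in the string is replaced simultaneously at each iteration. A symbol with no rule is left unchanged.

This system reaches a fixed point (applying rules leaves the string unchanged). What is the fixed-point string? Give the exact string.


Step 0: Y
Step 1: Z
Step 2: DDE
Step 3: DDDDA
Step 4: DDDDDF
Step 5: DDDDDD
Step 6: DDDDDD  (unchanged — fixed point at step 5)

Answer: DDDDDD


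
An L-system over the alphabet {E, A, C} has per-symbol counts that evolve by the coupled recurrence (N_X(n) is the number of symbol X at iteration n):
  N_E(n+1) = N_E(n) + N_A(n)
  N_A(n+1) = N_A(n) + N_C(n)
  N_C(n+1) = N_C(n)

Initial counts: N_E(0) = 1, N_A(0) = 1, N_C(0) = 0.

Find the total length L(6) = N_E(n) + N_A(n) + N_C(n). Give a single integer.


Step 0: N_E=1, N_A=1, N_C=0, L=2
Step 1: N_E=2, N_A=1, N_C=0, L=3
Step 2: N_E=3, N_A=1, N_C=0, L=4
Step 3: N_E=4, N_A=1, N_C=0, L=5
Step 4: N_E=5, N_A=1, N_C=0, L=6
Step 5: N_E=6, N_A=1, N_C=0, L=7
Step 6: N_E=7, N_A=1, N_C=0, L=8

Answer: 8


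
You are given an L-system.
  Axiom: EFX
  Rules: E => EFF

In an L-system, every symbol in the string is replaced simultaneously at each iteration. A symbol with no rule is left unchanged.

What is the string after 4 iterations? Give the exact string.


Step 0: EFX
Step 1: EFFFX
Step 2: EFFFFFX
Step 3: EFFFFFFFX
Step 4: EFFFFFFFFFX

Answer: EFFFFFFFFFX


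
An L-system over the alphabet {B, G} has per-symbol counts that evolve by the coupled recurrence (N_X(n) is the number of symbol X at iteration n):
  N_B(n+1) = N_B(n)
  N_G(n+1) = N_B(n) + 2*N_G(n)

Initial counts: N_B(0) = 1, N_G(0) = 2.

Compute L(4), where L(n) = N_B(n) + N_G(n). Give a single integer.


Step 0: N_B=1, N_G=2, L=3
Step 1: N_B=1, N_G=5, L=6
Step 2: N_B=1, N_G=11, L=12
Step 3: N_B=1, N_G=23, L=24
Step 4: N_B=1, N_G=47, L=48

Answer: 48


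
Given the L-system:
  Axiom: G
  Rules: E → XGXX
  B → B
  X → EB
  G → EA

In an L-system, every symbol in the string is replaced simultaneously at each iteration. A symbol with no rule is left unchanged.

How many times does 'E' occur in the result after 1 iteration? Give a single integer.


Answer: 1

Derivation:
Step 0: G  (0 'E')
Step 1: EA  (1 'E')


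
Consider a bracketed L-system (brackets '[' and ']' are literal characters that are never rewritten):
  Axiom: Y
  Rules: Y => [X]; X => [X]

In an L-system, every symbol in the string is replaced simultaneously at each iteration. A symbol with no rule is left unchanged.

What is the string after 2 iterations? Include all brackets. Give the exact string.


Step 0: Y
Step 1: [X]
Step 2: [[X]]

Answer: [[X]]


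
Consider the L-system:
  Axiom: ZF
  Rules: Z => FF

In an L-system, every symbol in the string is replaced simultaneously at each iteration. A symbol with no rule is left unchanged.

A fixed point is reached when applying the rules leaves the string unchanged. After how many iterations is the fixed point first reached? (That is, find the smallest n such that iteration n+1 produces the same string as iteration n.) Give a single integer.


Answer: 1

Derivation:
Step 0: ZF
Step 1: FFF
Step 2: FFF  (unchanged — fixed point at step 1)


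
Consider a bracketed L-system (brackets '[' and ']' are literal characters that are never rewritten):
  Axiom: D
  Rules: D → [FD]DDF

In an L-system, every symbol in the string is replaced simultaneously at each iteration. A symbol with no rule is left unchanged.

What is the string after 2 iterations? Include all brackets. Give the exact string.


Step 0: D
Step 1: [FD]DDF
Step 2: [F[FD]DDF][FD]DDF[FD]DDFF

Answer: [F[FD]DDF][FD]DDF[FD]DDFF


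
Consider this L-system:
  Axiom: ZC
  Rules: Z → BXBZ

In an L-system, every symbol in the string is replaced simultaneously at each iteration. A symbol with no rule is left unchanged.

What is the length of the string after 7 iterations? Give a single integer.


Answer: 23

Derivation:
Step 0: length = 2
Step 1: length = 5
Step 2: length = 8
Step 3: length = 11
Step 4: length = 14
Step 5: length = 17
Step 6: length = 20
Step 7: length = 23


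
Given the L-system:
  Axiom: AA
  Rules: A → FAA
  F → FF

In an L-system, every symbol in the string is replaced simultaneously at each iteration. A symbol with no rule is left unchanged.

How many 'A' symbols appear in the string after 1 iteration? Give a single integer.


Answer: 4

Derivation:
Step 0: AA  (2 'A')
Step 1: FAAFAA  (4 'A')


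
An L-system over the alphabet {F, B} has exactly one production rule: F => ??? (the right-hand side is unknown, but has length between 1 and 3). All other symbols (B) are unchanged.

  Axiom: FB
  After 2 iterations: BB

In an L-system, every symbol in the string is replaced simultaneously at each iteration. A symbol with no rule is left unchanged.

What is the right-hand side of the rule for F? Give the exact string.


Trying F => B:
  Step 0: FB
  Step 1: BB
  Step 2: BB
Matches the given result.

Answer: B


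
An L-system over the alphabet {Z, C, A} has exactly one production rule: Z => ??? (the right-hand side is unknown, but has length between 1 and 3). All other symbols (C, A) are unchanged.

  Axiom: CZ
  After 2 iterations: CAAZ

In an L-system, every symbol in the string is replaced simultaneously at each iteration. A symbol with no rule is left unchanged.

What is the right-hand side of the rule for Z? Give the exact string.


Answer: AZ

Derivation:
Trying Z => AZ:
  Step 0: CZ
  Step 1: CAZ
  Step 2: CAAZ
Matches the given result.
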